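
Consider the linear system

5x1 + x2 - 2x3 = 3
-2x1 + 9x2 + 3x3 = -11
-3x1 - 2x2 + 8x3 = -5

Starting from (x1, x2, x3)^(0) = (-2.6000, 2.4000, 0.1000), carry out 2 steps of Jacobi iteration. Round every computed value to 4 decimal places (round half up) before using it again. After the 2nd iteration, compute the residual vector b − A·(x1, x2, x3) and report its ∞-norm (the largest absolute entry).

3.1799

Iteration 1:
  x1 = (3 - (1)·2.4000 - (-2)·0.1000) / (5) = 0.1600
  x2 = (-11 - (-2)·-2.6000 - (3)·0.1000) / (9) = -1.8333
  x3 = (-5 - (-3)·-2.6000 - (-2)·2.4000) / (8) = -1.0000
Iteration 2:
  x1 = (3 - (1)·-1.8333 - (-2)·-1.0000) / (5) = 0.5667
  x2 = (-11 - (-2)·0.1600 - (3)·-1.0000) / (9) = -0.8533
  x3 = (-5 - (-3)·0.1600 - (-2)·-1.8333) / (8) = -1.0233
Residual b − A·x = (-1.0268, 0.8830, 3.1799); ∞-norm = 3.1799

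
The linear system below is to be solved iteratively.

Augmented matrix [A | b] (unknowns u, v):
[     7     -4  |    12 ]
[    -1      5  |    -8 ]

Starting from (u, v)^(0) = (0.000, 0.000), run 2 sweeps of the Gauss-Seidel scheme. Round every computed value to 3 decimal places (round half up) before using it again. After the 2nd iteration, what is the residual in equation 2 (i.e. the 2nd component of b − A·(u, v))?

0.001

Iteration 1:
  u = (12 - (-4)·0.000) / (7) = 1.714
  v = (-8 - (-1)·1.714) / (5) = -1.257
Iteration 2:
  u = (12 - (-4)·-1.257) / (7) = 0.996
  v = (-8 - (-1)·0.996) / (5) = -1.401
Residual b − A·x = (-0.576, 0.001)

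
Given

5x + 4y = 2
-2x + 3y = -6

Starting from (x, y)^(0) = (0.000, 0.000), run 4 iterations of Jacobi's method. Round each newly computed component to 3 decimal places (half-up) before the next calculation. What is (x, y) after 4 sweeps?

Iteration 1:
  x = (2 - (4)·0.000) / (5) = 0.400
  y = (-6 - (-2)·0.000) / (3) = -2.000
Iteration 2:
  x = (2 - (4)·-2.000) / (5) = 2.000
  y = (-6 - (-2)·0.400) / (3) = -1.733
Iteration 3:
  x = (2 - (4)·-1.733) / (5) = 1.786
  y = (-6 - (-2)·2.000) / (3) = -0.667
Iteration 4:
  x = (2 - (4)·-0.667) / (5) = 0.934
  y = (-6 - (-2)·1.786) / (3) = -0.809

(0.934, -0.809)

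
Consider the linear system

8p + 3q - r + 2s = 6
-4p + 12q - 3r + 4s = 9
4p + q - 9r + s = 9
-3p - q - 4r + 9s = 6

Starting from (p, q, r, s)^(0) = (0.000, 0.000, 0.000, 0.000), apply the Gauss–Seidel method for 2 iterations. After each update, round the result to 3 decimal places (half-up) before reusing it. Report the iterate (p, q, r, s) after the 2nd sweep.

Iteration 1:
  p = (6 - (3)·0.000 - (-1)·0.000 - (2)·0.000) / (8) = 0.750
  q = (9 - (-4)·0.750 - (-3)·0.000 - (4)·0.000) / (12) = 1.000
  r = (9 - (4)·0.750 - (1)·1.000 - (1)·0.000) / (-9) = -0.556
  s = (6 - (-3)·0.750 - (-1)·1.000 - (-4)·-0.556) / (9) = 0.781
Iteration 2:
  p = (6 - (3)·1.000 - (-1)·-0.556 - (2)·0.781) / (8) = 0.110
  q = (9 - (-4)·0.110 - (-3)·-0.556 - (4)·0.781) / (12) = 0.387
  r = (9 - (4)·0.110 - (1)·0.387 - (1)·0.781) / (-9) = -0.821
  s = (6 - (-3)·0.110 - (-1)·0.387 - (-4)·-0.821) / (9) = 0.381

(0.110, 0.387, -0.821, 0.381)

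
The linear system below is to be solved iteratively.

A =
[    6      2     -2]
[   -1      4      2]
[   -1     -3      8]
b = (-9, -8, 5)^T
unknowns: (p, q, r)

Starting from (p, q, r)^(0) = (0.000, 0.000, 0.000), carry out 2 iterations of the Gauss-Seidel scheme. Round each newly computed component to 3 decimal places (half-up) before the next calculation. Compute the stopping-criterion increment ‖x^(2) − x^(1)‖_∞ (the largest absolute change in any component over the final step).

0.641

Iteration 1:
  p = (-9 - (2)·0.000 - (-2)·0.000) / (6) = -1.500
  q = (-8 - (-1)·-1.500 - (2)·0.000) / (4) = -2.375
  r = (5 - (-1)·-1.500 - (-3)·-2.375) / (8) = -0.453
Iteration 2:
  p = (-9 - (2)·-2.375 - (-2)·-0.453) / (6) = -0.859
  q = (-8 - (-1)·-0.859 - (2)·-0.453) / (4) = -1.988
  r = (5 - (-1)·-0.859 - (-3)·-1.988) / (8) = -0.228
Change: (0.641, 0.387, 0.225) → max |·| = 0.641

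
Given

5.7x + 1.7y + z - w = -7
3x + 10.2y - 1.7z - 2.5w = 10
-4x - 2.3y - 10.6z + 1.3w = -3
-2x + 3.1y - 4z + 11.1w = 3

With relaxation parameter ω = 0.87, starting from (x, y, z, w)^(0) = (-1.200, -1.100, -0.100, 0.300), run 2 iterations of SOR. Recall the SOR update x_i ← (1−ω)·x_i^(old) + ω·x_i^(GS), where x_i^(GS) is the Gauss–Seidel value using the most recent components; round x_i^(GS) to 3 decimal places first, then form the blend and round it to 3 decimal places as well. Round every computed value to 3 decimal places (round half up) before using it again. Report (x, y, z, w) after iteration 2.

(-1.492, 1.419, 0.518, -0.179)

Iteration 1:
  x: GS value = (-7 - (1.7)·-1.100 - (1)·-0.100 - (-1)·0.300) / (5.7) = -0.830;  x ← (1−ω)·-1.200 + ω·-0.830 = -0.878
  y: GS value = (10 - (3)·-0.878 - (-1.7)·-0.100 - (-2.5)·0.300) / (10.2) = 1.295;  y ← (1−ω)·-1.100 + ω·1.295 = 0.984
  z: GS value = (-3 - (-4)·-0.878 - (-2.3)·0.984 - (1.3)·0.300) / (-10.6) = 0.438;  z ← (1−ω)·-0.100 + ω·0.438 = 0.368
  w: GS value = (3 - (-2)·-0.878 - (3.1)·0.984 - (-4)·0.368) / (11.1) = -0.030;  w ← (1−ω)·0.300 + ω·-0.030 = 0.013
Iteration 2:
  x: GS value = (-7 - (1.7)·0.984 - (1)·0.368 - (-1)·0.013) / (5.7) = -1.584;  x ← (1−ω)·-0.878 + ω·-1.584 = -1.492
  y: GS value = (10 - (3)·-1.492 - (-1.7)·0.368 - (-2.5)·0.013) / (10.2) = 1.484;  y ← (1−ω)·0.984 + ω·1.484 = 1.419
  z: GS value = (-3 - (-4)·-1.492 - (-2.3)·1.419 - (1.3)·0.013) / (-10.6) = 0.540;  z ← (1−ω)·0.368 + ω·0.540 = 0.518
  w: GS value = (3 - (-2)·-1.492 - (3.1)·1.419 - (-4)·0.518) / (11.1) = -0.208;  w ← (1−ω)·0.013 + ω·-0.208 = -0.179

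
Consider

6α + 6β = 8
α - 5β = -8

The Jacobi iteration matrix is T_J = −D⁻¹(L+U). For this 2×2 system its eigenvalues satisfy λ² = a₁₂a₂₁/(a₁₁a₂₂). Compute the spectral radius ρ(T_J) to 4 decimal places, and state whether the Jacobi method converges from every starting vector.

0.4472

a₁₂a₂₁/(a₁₁a₂₂) = (6)·(1) / ((6)·(-5)) = -0.200000
ρ = √|-0.200000| = √0.200000 = 0.4472
ρ < 1, so Jacobi converges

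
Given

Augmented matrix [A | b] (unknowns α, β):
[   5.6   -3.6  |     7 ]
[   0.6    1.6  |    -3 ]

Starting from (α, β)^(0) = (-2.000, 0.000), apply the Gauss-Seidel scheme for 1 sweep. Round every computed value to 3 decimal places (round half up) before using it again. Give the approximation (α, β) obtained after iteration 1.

Iteration 1:
  α = (7 - (-3.6)·0.000) / (5.6) = 1.250
  β = (-3 - (0.6)·1.250) / (1.6) = -2.344

(1.250, -2.344)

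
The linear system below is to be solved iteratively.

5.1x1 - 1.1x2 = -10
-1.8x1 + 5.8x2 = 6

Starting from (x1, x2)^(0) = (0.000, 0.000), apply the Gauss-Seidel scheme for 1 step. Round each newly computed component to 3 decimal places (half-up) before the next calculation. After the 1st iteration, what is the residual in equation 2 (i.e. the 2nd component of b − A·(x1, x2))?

Iteration 1:
  x1 = (-10 - (-1.1)·0.000) / (5.1) = -1.961
  x2 = (6 - (-1.8)·-1.961) / (5.8) = 0.426
Residual b − A·x = (0.470, -0.001)

-0.001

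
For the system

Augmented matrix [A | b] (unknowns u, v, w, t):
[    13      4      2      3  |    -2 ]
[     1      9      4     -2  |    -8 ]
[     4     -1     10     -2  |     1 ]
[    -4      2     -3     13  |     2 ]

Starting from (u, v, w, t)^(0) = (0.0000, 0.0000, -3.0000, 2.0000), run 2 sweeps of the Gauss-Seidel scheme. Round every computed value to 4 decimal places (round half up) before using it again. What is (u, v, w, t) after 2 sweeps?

(-0.5601, -1.0903, 0.2385, 0.2043)

Iteration 1:
  u = (-2 - (4)·0.0000 - (2)·-3.0000 - (3)·2.0000) / (13) = -0.1538
  v = (-8 - (1)·-0.1538 - (4)·-3.0000 - (-2)·2.0000) / (9) = 0.9060
  w = (1 - (4)·-0.1538 - (-1)·0.9060 - (-2)·2.0000) / (10) = 0.6521
  t = (2 - (-4)·-0.1538 - (2)·0.9060 - (-3)·0.6521) / (13) = 0.1176
Iteration 2:
  u = (-2 - (4)·0.9060 - (2)·0.6521 - (3)·0.1176) / (13) = -0.5601
  v = (-8 - (1)·-0.5601 - (4)·0.6521 - (-2)·0.1176) / (9) = -1.0903
  w = (1 - (4)·-0.5601 - (-1)·-1.0903 - (-2)·0.1176) / (10) = 0.2385
  t = (2 - (-4)·-0.5601 - (2)·-1.0903 - (-3)·0.2385) / (13) = 0.2043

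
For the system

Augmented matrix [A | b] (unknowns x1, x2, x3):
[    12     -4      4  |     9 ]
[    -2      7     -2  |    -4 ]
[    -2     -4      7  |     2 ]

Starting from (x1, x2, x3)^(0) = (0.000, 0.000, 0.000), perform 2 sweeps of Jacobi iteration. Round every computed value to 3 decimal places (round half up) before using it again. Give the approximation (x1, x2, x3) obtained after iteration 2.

(0.464, -0.275, 0.174)

Iteration 1:
  x1 = (9 - (-4)·0.000 - (4)·0.000) / (12) = 0.750
  x2 = (-4 - (-2)·0.000 - (-2)·0.000) / (7) = -0.571
  x3 = (2 - (-2)·0.000 - (-4)·0.000) / (7) = 0.286
Iteration 2:
  x1 = (9 - (-4)·-0.571 - (4)·0.286) / (12) = 0.464
  x2 = (-4 - (-2)·0.750 - (-2)·0.286) / (7) = -0.275
  x3 = (2 - (-2)·0.750 - (-4)·-0.571) / (7) = 0.174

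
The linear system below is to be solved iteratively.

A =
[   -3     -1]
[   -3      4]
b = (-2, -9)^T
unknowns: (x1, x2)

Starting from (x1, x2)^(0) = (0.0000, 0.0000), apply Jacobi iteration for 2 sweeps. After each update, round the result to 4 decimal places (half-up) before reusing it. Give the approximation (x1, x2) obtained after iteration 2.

Iteration 1:
  x1 = (-2 - (-1)·0.0000) / (-3) = 0.6667
  x2 = (-9 - (-3)·0.0000) / (4) = -2.2500
Iteration 2:
  x1 = (-2 - (-1)·-2.2500) / (-3) = 1.4167
  x2 = (-9 - (-3)·0.6667) / (4) = -1.7500

(1.4167, -1.7500)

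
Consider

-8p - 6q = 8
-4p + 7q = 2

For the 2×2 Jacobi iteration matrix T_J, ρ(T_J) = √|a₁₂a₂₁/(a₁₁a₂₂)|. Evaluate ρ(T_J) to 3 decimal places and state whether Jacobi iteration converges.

0.655

a₁₂a₂₁/(a₁₁a₂₂) = (-6)·(-4) / ((-8)·(7)) = -0.428571
ρ = √|-0.428571| = √0.428571 = 0.655
ρ < 1, so Jacobi converges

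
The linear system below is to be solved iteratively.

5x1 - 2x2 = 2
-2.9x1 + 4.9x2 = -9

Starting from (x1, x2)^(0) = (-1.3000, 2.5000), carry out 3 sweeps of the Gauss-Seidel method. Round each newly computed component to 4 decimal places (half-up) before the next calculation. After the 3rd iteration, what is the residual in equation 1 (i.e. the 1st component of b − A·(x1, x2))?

-0.3931

Iteration 1:
  x1 = (2 - (-2)·2.5000) / (5) = 1.4000
  x2 = (-9 - (-2.9)·1.4000) / (4.9) = -1.0082
Iteration 2:
  x1 = (2 - (-2)·-1.0082) / (5) = -0.0033
  x2 = (-9 - (-2.9)·-0.0033) / (4.9) = -1.8387
Iteration 3:
  x1 = (2 - (-2)·-1.8387) / (5) = -0.3355
  x2 = (-9 - (-2.9)·-0.3355) / (4.9) = -2.0353
Residual b − A·x = (-0.3931, 0.0000)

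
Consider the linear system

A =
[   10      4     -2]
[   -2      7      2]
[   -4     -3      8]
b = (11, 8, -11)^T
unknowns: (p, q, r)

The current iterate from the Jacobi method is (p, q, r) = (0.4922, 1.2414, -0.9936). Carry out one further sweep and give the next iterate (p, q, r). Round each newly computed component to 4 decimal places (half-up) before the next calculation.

One sweep:
  p = (11 - (4)·1.2414 - (-2)·-0.9936) / (10) = 0.4047
  q = (8 - (-2)·0.4922 - (2)·-0.9936) / (7) = 1.5674
  r = (-11 - (-4)·0.4922 - (-3)·1.2414) / (8) = -0.6634

(0.4047, 1.5674, -0.6634)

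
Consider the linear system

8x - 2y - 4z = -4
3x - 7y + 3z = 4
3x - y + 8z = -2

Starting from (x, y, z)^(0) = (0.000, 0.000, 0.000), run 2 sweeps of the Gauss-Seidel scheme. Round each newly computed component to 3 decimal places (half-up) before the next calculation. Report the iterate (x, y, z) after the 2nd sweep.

Iteration 1:
  x = (-4 - (-2)·0.000 - (-4)·0.000) / (8) = -0.500
  y = (4 - (3)·-0.500 - (3)·0.000) / (-7) = -0.786
  z = (-2 - (3)·-0.500 - (-1)·-0.786) / (8) = -0.161
Iteration 2:
  x = (-4 - (-2)·-0.786 - (-4)·-0.161) / (8) = -0.777
  y = (4 - (3)·-0.777 - (3)·-0.161) / (-7) = -0.973
  z = (-2 - (3)·-0.777 - (-1)·-0.973) / (8) = -0.080

(-0.777, -0.973, -0.080)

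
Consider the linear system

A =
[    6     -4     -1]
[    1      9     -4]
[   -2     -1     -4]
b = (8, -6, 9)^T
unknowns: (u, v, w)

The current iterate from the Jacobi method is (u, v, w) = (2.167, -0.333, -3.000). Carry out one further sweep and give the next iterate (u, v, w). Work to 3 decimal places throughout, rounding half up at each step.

One sweep:
  u = (8 - (-4)·-0.333 - (-1)·-3.000) / (6) = 0.611
  v = (-6 - (1)·2.167 - (-4)·-3.000) / (9) = -2.241
  w = (9 - (-2)·2.167 - (-1)·-0.333) / (-4) = -3.250

(0.611, -2.241, -3.250)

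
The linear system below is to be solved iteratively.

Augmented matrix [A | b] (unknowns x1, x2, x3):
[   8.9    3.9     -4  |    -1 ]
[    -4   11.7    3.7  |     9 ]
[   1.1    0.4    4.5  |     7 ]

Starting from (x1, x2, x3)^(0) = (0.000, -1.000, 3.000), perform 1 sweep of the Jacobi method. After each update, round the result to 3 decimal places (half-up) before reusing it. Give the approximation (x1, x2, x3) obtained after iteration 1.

Iteration 1:
  x1 = (-1 - (3.9)·-1.000 - (-4)·3.000) / (8.9) = 1.674
  x2 = (9 - (-4)·0.000 - (3.7)·3.000) / (11.7) = -0.179
  x3 = (7 - (1.1)·0.000 - (0.4)·-1.000) / (4.5) = 1.644

(1.674, -0.179, 1.644)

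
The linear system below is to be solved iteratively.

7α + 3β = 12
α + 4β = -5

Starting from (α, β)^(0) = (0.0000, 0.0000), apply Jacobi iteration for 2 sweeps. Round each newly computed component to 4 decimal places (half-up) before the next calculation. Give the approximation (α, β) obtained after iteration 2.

Iteration 1:
  α = (12 - (3)·0.0000) / (7) = 1.7143
  β = (-5 - (1)·0.0000) / (4) = -1.2500
Iteration 2:
  α = (12 - (3)·-1.2500) / (7) = 2.2500
  β = (-5 - (1)·1.7143) / (4) = -1.6786

(2.2500, -1.6786)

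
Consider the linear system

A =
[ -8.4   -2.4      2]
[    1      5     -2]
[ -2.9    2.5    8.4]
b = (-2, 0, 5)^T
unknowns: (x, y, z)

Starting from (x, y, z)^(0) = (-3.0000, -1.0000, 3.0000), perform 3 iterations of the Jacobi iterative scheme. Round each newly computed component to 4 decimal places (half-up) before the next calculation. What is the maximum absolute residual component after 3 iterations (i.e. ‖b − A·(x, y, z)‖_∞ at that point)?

Iteration 1:
  x = (-2 - (-2.4)·-1.0000 - (2)·3.0000) / (-8.4) = 1.2381
  y = (0 - (1)·-3.0000 - (-2)·3.0000) / (5) = 1.8000
  z = (5 - (-2.9)·-3.0000 - (2.5)·-1.0000) / (8.4) = -0.1429
Iteration 2:
  x = (-2 - (-2.4)·1.8000 - (2)·-0.1429) / (-8.4) = -0.3102
  y = (0 - (1)·1.2381 - (-2)·-0.1429) / (5) = -0.3048
  z = (5 - (-2.9)·1.2381 - (2.5)·1.8000) / (8.4) = 0.4870
Iteration 3:
  x = (-2 - (-2.4)·-0.3048 - (2)·0.4870) / (-8.4) = 0.4411
  y = (0 - (1)·-0.3102 - (-2)·0.4870) / (5) = 0.2568
  z = (5 - (-2.9)·-0.3102 - (2.5)·-0.3048) / (8.4) = 0.5789
Residual b − A·x = (1.1638, -0.5673, 0.7744); ∞-norm = 1.1638

1.1638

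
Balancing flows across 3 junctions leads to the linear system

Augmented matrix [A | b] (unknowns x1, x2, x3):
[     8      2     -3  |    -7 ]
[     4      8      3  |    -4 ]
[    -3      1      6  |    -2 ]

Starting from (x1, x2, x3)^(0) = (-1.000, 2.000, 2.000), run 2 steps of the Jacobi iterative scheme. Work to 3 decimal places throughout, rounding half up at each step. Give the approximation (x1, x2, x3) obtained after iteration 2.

(-1.125, 0.250, -0.521)

Iteration 1:
  x1 = (-7 - (2)·2.000 - (-3)·2.000) / (8) = -0.625
  x2 = (-4 - (4)·-1.000 - (3)·2.000) / (8) = -0.750
  x3 = (-2 - (-3)·-1.000 - (1)·2.000) / (6) = -1.167
Iteration 2:
  x1 = (-7 - (2)·-0.750 - (-3)·-1.167) / (8) = -1.125
  x2 = (-4 - (4)·-0.625 - (3)·-1.167) / (8) = 0.250
  x3 = (-2 - (-3)·-0.625 - (1)·-0.750) / (6) = -0.521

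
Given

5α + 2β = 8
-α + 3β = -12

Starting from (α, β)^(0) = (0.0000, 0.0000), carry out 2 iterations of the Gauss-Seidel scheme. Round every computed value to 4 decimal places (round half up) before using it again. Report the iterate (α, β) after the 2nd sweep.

(2.9867, -3.0044)

Iteration 1:
  α = (8 - (2)·0.0000) / (5) = 1.6000
  β = (-12 - (-1)·1.6000) / (3) = -3.4667
Iteration 2:
  α = (8 - (2)·-3.4667) / (5) = 2.9867
  β = (-12 - (-1)·2.9867) / (3) = -3.0044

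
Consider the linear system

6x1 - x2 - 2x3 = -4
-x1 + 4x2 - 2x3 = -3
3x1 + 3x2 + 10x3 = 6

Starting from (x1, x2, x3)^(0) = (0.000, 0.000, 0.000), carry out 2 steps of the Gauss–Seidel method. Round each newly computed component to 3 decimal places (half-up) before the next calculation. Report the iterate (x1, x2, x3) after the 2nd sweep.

Iteration 1:
  x1 = (-4 - (-1)·0.000 - (-2)·0.000) / (6) = -0.667
  x2 = (-3 - (-1)·-0.667 - (-2)·0.000) / (4) = -0.917
  x3 = (6 - (3)·-0.667 - (3)·-0.917) / (10) = 1.075
Iteration 2:
  x1 = (-4 - (-1)·-0.917 - (-2)·1.075) / (6) = -0.461
  x2 = (-3 - (-1)·-0.461 - (-2)·1.075) / (4) = -0.328
  x3 = (6 - (3)·-0.461 - (3)·-0.328) / (10) = 0.837

(-0.461, -0.328, 0.837)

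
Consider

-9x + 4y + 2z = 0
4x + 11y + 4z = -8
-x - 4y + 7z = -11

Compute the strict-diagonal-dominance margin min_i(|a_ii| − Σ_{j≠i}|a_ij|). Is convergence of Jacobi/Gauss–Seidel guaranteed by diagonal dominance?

row 1: |-9| − (4+2) = 3
row 2: |11| − (4+4) = 3
row 3: |7| − (1+4) = 2
minimum over rows = 2 → strictly diagonally dominant (convergence guaranteed)

2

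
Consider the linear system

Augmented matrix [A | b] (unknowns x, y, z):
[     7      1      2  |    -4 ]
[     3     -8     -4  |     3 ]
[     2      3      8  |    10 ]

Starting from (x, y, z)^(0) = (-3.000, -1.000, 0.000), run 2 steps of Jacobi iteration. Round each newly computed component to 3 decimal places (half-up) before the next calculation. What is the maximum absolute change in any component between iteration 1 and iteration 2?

Iteration 1:
  x = (-4 - (1)·-1.000 - (2)·0.000) / (7) = -0.429
  y = (3 - (3)·-3.000 - (-4)·0.000) / (-8) = -1.500
  z = (10 - (2)·-3.000 - (3)·-1.000) / (8) = 2.375
Iteration 2:
  x = (-4 - (1)·-1.500 - (2)·2.375) / (7) = -1.036
  y = (3 - (3)·-0.429 - (-4)·2.375) / (-8) = -1.723
  z = (10 - (2)·-0.429 - (3)·-1.500) / (8) = 1.920
Change: (-0.607, -0.223, -0.455) → max |·| = 0.607

0.607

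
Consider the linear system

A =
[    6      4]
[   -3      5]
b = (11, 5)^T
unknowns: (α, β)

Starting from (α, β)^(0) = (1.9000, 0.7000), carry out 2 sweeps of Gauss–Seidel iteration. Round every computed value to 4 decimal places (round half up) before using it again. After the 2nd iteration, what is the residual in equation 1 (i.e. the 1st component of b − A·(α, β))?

1.7920

Iteration 1:
  α = (11 - (4)·0.7000) / (6) = 1.3667
  β = (5 - (-3)·1.3667) / (5) = 1.8200
Iteration 2:
  α = (11 - (4)·1.8200) / (6) = 0.6200
  β = (5 - (-3)·0.6200) / (5) = 1.3720
Residual b − A·x = (1.7920, 0.0000)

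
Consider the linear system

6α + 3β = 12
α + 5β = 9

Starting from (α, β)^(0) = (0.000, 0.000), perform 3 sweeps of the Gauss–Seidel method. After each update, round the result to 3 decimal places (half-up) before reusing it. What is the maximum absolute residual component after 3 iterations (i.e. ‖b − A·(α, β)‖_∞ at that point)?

Iteration 1:
  α = (12 - (3)·0.000) / (6) = 2.000
  β = (9 - (1)·2.000) / (5) = 1.400
Iteration 2:
  α = (12 - (3)·1.400) / (6) = 1.300
  β = (9 - (1)·1.300) / (5) = 1.540
Iteration 3:
  α = (12 - (3)·1.540) / (6) = 1.230
  β = (9 - (1)·1.230) / (5) = 1.554
Residual b − A·x = (-0.042, 0.000); ∞-norm = 0.042

0.042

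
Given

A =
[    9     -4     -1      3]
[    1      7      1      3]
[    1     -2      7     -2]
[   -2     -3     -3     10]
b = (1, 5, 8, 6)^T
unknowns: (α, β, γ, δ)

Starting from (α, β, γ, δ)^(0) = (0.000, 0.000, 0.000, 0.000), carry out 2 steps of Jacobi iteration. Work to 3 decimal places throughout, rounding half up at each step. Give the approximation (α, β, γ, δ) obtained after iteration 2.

(0.355, 0.278, 1.502, 1.179)

Iteration 1:
  α = (1 - (-4)·0.000 - (-1)·0.000 - (3)·0.000) / (9) = 0.111
  β = (5 - (1)·0.000 - (1)·0.000 - (3)·0.000) / (7) = 0.714
  γ = (8 - (1)·0.000 - (-2)·0.000 - (-2)·0.000) / (7) = 1.143
  δ = (6 - (-2)·0.000 - (-3)·0.000 - (-3)·0.000) / (10) = 0.600
Iteration 2:
  α = (1 - (-4)·0.714 - (-1)·1.143 - (3)·0.600) / (9) = 0.355
  β = (5 - (1)·0.111 - (1)·1.143 - (3)·0.600) / (7) = 0.278
  γ = (8 - (1)·0.111 - (-2)·0.714 - (-2)·0.600) / (7) = 1.502
  δ = (6 - (-2)·0.111 - (-3)·0.714 - (-3)·1.143) / (10) = 1.179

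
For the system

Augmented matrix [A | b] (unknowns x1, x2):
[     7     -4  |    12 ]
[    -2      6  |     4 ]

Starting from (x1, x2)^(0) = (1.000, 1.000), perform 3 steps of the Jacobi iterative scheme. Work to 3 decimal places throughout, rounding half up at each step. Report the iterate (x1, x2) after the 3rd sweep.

Iteration 1:
  x1 = (12 - (-4)·1.000) / (7) = 2.286
  x2 = (4 - (-2)·1.000) / (6) = 1.000
Iteration 2:
  x1 = (12 - (-4)·1.000) / (7) = 2.286
  x2 = (4 - (-2)·2.286) / (6) = 1.429
Iteration 3:
  x1 = (12 - (-4)·1.429) / (7) = 2.531
  x2 = (4 - (-2)·2.286) / (6) = 1.429

(2.531, 1.429)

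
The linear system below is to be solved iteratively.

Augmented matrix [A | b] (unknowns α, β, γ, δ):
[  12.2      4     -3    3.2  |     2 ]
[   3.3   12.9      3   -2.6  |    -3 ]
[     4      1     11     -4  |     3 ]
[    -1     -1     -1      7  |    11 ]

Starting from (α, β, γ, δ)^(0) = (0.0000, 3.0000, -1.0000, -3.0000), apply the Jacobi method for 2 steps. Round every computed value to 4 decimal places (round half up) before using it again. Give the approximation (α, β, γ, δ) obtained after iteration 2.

(-0.3932, 0.4667, 1.1044, 1.2894)

Iteration 1:
  α = (2 - (4)·3.0000 - (-3)·-1.0000 - (3.2)·-3.0000) / (12.2) = -0.2787
  β = (-3 - (3.3)·0.0000 - (3)·-1.0000 - (-2.6)·-3.0000) / (12.9) = -0.6047
  γ = (3 - (4)·0.0000 - (1)·3.0000 - (-4)·-3.0000) / (11) = -1.0909
  δ = (11 - (-1)·0.0000 - (-1)·3.0000 - (-1)·-1.0000) / (7) = 1.8571
Iteration 2:
  α = (2 - (4)·-0.6047 - (-3)·-1.0909 - (3.2)·1.8571) / (12.2) = -0.3932
  β = (-3 - (3.3)·-0.2787 - (3)·-1.0909 - (-2.6)·1.8571) / (12.9) = 0.4667
  γ = (3 - (4)·-0.2787 - (1)·-0.6047 - (-4)·1.8571) / (11) = 1.1044
  δ = (11 - (-1)·-0.2787 - (-1)·-0.6047 - (-1)·-1.0909) / (7) = 1.2894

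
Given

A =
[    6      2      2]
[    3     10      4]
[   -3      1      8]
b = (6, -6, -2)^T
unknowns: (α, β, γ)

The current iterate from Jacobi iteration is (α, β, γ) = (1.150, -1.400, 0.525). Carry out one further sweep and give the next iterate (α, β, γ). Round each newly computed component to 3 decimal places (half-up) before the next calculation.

(1.292, -1.155, 0.356)

One sweep:
  α = (6 - (2)·-1.400 - (2)·0.525) / (6) = 1.292
  β = (-6 - (3)·1.150 - (4)·0.525) / (10) = -1.155
  γ = (-2 - (-3)·1.150 - (1)·-1.400) / (8) = 0.356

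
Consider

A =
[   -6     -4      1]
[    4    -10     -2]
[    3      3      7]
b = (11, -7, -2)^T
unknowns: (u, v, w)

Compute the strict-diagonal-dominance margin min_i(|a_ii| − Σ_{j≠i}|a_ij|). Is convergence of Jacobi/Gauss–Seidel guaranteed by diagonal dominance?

row 1: |-6| − (4+1) = 1
row 2: |-10| − (4+2) = 4
row 3: |7| − (3+3) = 1
minimum over rows = 1 → strictly diagonally dominant (convergence guaranteed)

1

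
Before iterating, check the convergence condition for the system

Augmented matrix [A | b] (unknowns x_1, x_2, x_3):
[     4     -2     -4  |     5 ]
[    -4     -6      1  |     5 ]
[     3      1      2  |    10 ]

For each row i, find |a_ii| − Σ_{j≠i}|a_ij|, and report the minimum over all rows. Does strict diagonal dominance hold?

row 1: |4| − (2+4) = -2
row 2: |-6| − (4+1) = 1
row 3: |2| − (3+1) = -2
minimum over rows = -2 → not strictly diagonally dominant

-2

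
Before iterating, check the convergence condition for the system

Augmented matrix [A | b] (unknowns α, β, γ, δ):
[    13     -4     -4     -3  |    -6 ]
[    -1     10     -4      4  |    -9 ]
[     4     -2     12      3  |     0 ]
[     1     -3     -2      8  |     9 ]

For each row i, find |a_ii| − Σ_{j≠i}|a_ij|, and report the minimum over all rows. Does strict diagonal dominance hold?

row 1: |13| − (4+4+3) = 2
row 2: |10| − (1+4+4) = 1
row 3: |12| − (4+2+3) = 3
row 4: |8| − (1+3+2) = 2
minimum over rows = 1 → strictly diagonally dominant (convergence guaranteed)

1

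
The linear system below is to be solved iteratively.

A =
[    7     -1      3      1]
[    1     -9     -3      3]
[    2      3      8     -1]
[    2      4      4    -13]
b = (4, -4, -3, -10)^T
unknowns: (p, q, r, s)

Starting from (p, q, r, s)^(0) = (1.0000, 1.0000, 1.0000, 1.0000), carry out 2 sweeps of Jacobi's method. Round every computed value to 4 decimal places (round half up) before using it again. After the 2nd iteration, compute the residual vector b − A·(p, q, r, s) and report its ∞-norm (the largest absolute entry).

Iteration 1:
  p = (4 - (-1)·1.0000 - (3)·1.0000 - (1)·1.0000) / (7) = 0.1429
  q = (-4 - (1)·1.0000 - (-3)·1.0000 - (3)·1.0000) / (-9) = 0.5556
  r = (-3 - (2)·1.0000 - (3)·1.0000 - (-1)·1.0000) / (8) = -0.8750
  s = (-10 - (2)·1.0000 - (4)·1.0000 - (4)·1.0000) / (-13) = 1.5385
Iteration 2:
  p = (4 - (-1)·0.5556 - (3)·-0.8750 - (1)·1.5385) / (7) = 0.8060
  q = (-4 - (1)·0.1429 - (-3)·-0.8750 - (3)·1.5385) / (-9) = 1.2648
  r = (-3 - (2)·0.1429 - (3)·0.5556 - (-1)·1.5385) / (8) = -0.4268
  s = (-10 - (2)·0.1429 - (4)·0.5556 - (4)·-0.8750) / (-13) = 0.6929
Residual b − A·x = (0.2103, 3.2181, -4.2991, -5.9563); ∞-norm = 5.9563

5.9563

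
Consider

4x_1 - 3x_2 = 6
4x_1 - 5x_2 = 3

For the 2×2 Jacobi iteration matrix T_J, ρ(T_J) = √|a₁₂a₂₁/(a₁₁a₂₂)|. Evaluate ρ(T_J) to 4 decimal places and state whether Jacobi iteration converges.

a₁₂a₂₁/(a₁₁a₂₂) = (-3)·(4) / ((4)·(-5)) = 0.600000
ρ = √|0.600000| = √0.600000 = 0.7746
ρ < 1, so Jacobi converges

0.7746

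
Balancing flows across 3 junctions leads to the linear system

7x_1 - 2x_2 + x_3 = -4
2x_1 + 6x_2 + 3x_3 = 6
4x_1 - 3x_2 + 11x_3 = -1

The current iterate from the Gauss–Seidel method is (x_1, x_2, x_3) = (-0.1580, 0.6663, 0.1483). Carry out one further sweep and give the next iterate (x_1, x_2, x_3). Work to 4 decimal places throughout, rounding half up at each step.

One sweep:
  x_1 = (-4 - (-2)·0.6663 - (1)·0.1483) / (7) = -0.4022
  x_2 = (6 - (2)·-0.4022 - (3)·0.1483) / (6) = 1.0599
  x_3 = (-1 - (4)·-0.4022 - (-3)·1.0599) / (11) = 0.3444

(-0.4022, 1.0599, 0.3444)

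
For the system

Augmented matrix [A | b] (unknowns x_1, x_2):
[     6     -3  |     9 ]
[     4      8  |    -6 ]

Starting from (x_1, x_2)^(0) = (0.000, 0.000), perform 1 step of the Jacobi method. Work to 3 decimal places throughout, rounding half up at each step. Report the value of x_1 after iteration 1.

1.500

Iteration 1:
  x_1 = (9 - (-3)·0.000) / (6) = 1.500
  x_2 = (-6 - (4)·0.000) / (8) = -0.750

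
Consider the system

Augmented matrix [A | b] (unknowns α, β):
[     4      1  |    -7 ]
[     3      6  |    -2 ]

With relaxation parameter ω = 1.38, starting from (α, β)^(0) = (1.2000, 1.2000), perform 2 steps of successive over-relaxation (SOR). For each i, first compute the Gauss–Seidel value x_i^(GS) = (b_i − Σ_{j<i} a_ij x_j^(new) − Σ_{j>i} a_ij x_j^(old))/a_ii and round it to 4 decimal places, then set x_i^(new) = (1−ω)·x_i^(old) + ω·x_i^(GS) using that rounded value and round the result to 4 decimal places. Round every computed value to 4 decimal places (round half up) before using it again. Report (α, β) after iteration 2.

Iteration 1:
  α: GS value = (-7 - (1)·1.2000) / (4) = -2.0500;  α ← (1−ω)·1.2000 + ω·-2.0500 = -3.2850
  β: GS value = (-2 - (3)·-3.2850) / (6) = 1.3092;  β ← (1−ω)·1.2000 + ω·1.3092 = 1.3507
Iteration 2:
  α: GS value = (-7 - (1)·1.3507) / (4) = -2.0877;  α ← (1−ω)·-3.2850 + ω·-2.0877 = -1.6327
  β: GS value = (-2 - (3)·-1.6327) / (6) = 0.4830;  β ← (1−ω)·1.3507 + ω·0.4830 = 0.1533

(-1.6327, 0.1533)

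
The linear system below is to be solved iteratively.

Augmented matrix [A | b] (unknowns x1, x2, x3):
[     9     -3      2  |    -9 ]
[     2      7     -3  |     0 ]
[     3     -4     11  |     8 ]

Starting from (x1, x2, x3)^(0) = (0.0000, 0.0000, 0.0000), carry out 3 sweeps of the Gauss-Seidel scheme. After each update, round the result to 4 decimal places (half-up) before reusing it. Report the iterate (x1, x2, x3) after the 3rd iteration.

(-1.0289, 0.8650, 1.3224)

Iteration 1:
  x1 = (-9 - (-3)·0.0000 - (2)·0.0000) / (9) = -1.0000
  x2 = (0 - (2)·-1.0000 - (-3)·0.0000) / (7) = 0.2857
  x3 = (8 - (3)·-1.0000 - (-4)·0.2857) / (11) = 1.1039
Iteration 2:
  x1 = (-9 - (-3)·0.2857 - (2)·1.1039) / (9) = -1.1501
  x2 = (0 - (2)·-1.1501 - (-3)·1.1039) / (7) = 0.8017
  x3 = (8 - (3)·-1.1501 - (-4)·0.8017) / (11) = 1.3325
Iteration 3:
  x1 = (-9 - (-3)·0.8017 - (2)·1.3325) / (9) = -1.0289
  x2 = (0 - (2)·-1.0289 - (-3)·1.3325) / (7) = 0.8650
  x3 = (8 - (3)·-1.0289 - (-4)·0.8650) / (11) = 1.3224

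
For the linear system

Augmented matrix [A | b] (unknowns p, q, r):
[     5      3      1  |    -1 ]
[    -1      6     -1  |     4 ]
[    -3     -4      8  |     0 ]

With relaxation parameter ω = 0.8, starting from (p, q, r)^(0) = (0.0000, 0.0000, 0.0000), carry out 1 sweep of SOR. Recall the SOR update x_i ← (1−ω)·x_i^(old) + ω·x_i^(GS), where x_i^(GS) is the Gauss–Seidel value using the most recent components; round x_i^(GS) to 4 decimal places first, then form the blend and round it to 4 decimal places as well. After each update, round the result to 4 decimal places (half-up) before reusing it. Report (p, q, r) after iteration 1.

Iteration 1:
  p: GS value = (-1 - (3)·0.0000 - (1)·0.0000) / (5) = -0.2000;  p ← (1−ω)·0.0000 + ω·-0.2000 = -0.1600
  q: GS value = (4 - (-1)·-0.1600 - (-1)·0.0000) / (6) = 0.6400;  q ← (1−ω)·0.0000 + ω·0.6400 = 0.5120
  r: GS value = (0 - (-3)·-0.1600 - (-4)·0.5120) / (8) = 0.1960;  r ← (1−ω)·0.0000 + ω·0.1960 = 0.1568

(-0.1600, 0.5120, 0.1568)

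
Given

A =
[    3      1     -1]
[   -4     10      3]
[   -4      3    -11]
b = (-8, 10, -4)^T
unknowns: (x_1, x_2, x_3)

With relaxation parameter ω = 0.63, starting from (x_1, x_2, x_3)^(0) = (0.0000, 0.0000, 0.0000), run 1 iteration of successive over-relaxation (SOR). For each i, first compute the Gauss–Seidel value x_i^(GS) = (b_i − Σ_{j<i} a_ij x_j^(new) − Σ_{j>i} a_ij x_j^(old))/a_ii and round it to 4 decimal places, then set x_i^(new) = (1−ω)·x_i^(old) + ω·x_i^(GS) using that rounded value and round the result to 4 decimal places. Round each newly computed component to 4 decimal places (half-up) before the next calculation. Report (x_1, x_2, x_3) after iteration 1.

(-1.6800, 0.2066, 0.6495)

Iteration 1:
  x_1: GS value = (-8 - (1)·0.0000 - (-1)·0.0000) / (3) = -2.6667;  x_1 ← (1−ω)·0.0000 + ω·-2.6667 = -1.6800
  x_2: GS value = (10 - (-4)·-1.6800 - (3)·0.0000) / (10) = 0.3280;  x_2 ← (1−ω)·0.0000 + ω·0.3280 = 0.2066
  x_3: GS value = (-4 - (-4)·-1.6800 - (3)·0.2066) / (-11) = 1.0309;  x_3 ← (1−ω)·0.0000 + ω·1.0309 = 0.6495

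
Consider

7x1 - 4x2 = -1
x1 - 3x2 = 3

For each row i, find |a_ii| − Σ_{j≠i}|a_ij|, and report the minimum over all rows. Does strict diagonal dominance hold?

2

row 1: |7| − (4) = 3
row 2: |-3| − (1) = 2
minimum over rows = 2 → strictly diagonally dominant (convergence guaranteed)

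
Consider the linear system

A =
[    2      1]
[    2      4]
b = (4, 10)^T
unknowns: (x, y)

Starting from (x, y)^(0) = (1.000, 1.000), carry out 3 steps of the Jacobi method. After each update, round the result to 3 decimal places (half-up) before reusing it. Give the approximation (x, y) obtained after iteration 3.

Iteration 1:
  x = (4 - (1)·1.000) / (2) = 1.500
  y = (10 - (2)·1.000) / (4) = 2.000
Iteration 2:
  x = (4 - (1)·2.000) / (2) = 1.000
  y = (10 - (2)·1.500) / (4) = 1.750
Iteration 3:
  x = (4 - (1)·1.750) / (2) = 1.125
  y = (10 - (2)·1.000) / (4) = 2.000

(1.125, 2.000)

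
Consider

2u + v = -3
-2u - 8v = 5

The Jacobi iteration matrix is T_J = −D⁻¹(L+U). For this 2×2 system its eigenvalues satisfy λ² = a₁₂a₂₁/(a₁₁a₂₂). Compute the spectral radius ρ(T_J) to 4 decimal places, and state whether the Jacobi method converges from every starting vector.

0.3536

a₁₂a₂₁/(a₁₁a₂₂) = (1)·(-2) / ((2)·(-8)) = 0.125000
ρ = √|0.125000| = √0.125000 = 0.3536
ρ < 1, so Jacobi converges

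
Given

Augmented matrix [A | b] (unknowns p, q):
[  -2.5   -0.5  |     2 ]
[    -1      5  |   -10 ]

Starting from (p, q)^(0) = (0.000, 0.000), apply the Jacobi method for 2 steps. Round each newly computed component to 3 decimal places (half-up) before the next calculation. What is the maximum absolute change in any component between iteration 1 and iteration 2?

0.400

Iteration 1:
  p = (2 - (-0.5)·0.000) / (-2.5) = -0.800
  q = (-10 - (-1)·0.000) / (5) = -2.000
Iteration 2:
  p = (2 - (-0.5)·-2.000) / (-2.5) = -0.400
  q = (-10 - (-1)·-0.800) / (5) = -2.160
Change: (0.400, -0.160) → max |·| = 0.400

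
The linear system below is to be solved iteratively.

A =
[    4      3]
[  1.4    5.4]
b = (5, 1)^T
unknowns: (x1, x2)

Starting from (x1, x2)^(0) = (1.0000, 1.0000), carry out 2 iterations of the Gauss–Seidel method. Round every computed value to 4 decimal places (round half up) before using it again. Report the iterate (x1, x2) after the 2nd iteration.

Iteration 1:
  x1 = (5 - (3)·1.0000) / (4) = 0.5000
  x2 = (1 - (1.4)·0.5000) / (5.4) = 0.0556
Iteration 2:
  x1 = (5 - (3)·0.0556) / (4) = 1.2083
  x2 = (1 - (1.4)·1.2083) / (5.4) = -0.1281

(1.2083, -0.1281)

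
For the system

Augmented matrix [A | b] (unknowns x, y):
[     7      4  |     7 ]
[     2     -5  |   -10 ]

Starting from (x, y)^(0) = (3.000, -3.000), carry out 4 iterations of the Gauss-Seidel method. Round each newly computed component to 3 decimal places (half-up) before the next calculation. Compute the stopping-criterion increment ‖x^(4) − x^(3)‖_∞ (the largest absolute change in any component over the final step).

0.181

Iteration 1:
  x = (7 - (4)·-3.000) / (7) = 2.714
  y = (-10 - (2)·2.714) / (-5) = 3.086
Iteration 2:
  x = (7 - (4)·3.086) / (7) = -0.763
  y = (-10 - (2)·-0.763) / (-5) = 1.695
Iteration 3:
  x = (7 - (4)·1.695) / (7) = 0.031
  y = (-10 - (2)·0.031) / (-5) = 2.012
Iteration 4:
  x = (7 - (4)·2.012) / (7) = -0.150
  y = (-10 - (2)·-0.150) / (-5) = 1.940
Change: (-0.181, -0.072) → max |·| = 0.181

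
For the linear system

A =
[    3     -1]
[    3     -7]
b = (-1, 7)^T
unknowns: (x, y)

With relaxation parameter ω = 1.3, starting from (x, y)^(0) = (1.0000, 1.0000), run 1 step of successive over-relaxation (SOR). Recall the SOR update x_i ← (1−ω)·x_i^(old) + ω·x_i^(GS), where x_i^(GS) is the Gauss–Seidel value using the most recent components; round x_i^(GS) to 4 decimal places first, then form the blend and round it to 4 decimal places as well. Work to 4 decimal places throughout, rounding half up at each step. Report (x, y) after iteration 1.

(-0.3000, -1.7672)

Iteration 1:
  x: GS value = (-1 - (-1)·1.0000) / (3) = 0.0000;  x ← (1−ω)·1.0000 + ω·0.0000 = -0.3000
  y: GS value = (7 - (3)·-0.3000) / (-7) = -1.1286;  y ← (1−ω)·1.0000 + ω·-1.1286 = -1.7672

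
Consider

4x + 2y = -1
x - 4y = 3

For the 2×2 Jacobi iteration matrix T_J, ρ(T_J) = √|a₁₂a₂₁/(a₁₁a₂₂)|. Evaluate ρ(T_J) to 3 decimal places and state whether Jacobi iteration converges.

0.354

a₁₂a₂₁/(a₁₁a₂₂) = (2)·(1) / ((4)·(-4)) = -0.125000
ρ = √|-0.125000| = √0.125000 = 0.354
ρ < 1, so Jacobi converges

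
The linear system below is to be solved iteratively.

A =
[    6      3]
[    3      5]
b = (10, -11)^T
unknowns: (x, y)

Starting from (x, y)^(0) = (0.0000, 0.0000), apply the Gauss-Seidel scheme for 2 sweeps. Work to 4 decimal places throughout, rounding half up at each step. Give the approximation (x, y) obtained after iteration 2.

Iteration 1:
  x = (10 - (3)·0.0000) / (6) = 1.6667
  y = (-11 - (3)·1.6667) / (5) = -3.2000
Iteration 2:
  x = (10 - (3)·-3.2000) / (6) = 3.2667
  y = (-11 - (3)·3.2667) / (5) = -4.1600

(3.2667, -4.1600)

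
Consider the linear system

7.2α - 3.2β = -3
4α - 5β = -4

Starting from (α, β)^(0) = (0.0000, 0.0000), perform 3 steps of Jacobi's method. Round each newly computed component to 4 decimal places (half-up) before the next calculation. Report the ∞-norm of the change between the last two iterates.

Iteration 1:
  α = (-3 - (-3.2)·0.0000) / (7.2) = -0.4167
  β = (-4 - (4)·0.0000) / (-5) = 0.8000
Iteration 2:
  α = (-3 - (-3.2)·0.8000) / (7.2) = -0.0611
  β = (-4 - (4)·-0.4167) / (-5) = 0.4666
Iteration 3:
  α = (-3 - (-3.2)·0.4666) / (7.2) = -0.2093
  β = (-4 - (4)·-0.0611) / (-5) = 0.7511
Change: (-0.1482, 0.2845) → max |·| = 0.2845

0.2845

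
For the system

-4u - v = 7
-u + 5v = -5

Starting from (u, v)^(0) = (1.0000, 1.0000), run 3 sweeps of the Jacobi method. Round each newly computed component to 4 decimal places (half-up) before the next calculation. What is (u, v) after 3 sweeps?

Iteration 1:
  u = (7 - (-1)·1.0000) / (-4) = -2.0000
  v = (-5 - (-1)·1.0000) / (5) = -0.8000
Iteration 2:
  u = (7 - (-1)·-0.8000) / (-4) = -1.5500
  v = (-5 - (-1)·-2.0000) / (5) = -1.4000
Iteration 3:
  u = (7 - (-1)·-1.4000) / (-4) = -1.4000
  v = (-5 - (-1)·-1.5500) / (5) = -1.3100

(-1.4000, -1.3100)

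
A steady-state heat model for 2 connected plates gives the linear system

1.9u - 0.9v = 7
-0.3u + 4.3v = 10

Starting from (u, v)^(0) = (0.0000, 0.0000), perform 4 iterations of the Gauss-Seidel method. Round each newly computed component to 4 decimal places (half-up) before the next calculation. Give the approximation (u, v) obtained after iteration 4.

(4.9493, 2.6709)

Iteration 1:
  u = (7 - (-0.9)·0.0000) / (1.9) = 3.6842
  v = (10 - (-0.3)·3.6842) / (4.3) = 2.5826
Iteration 2:
  u = (7 - (-0.9)·2.5826) / (1.9) = 4.9075
  v = (10 - (-0.3)·4.9075) / (4.3) = 2.6680
Iteration 3:
  u = (7 - (-0.9)·2.6680) / (1.9) = 4.9480
  v = (10 - (-0.3)·4.9480) / (4.3) = 2.6708
Iteration 4:
  u = (7 - (-0.9)·2.6708) / (1.9) = 4.9493
  v = (10 - (-0.3)·4.9493) / (4.3) = 2.6709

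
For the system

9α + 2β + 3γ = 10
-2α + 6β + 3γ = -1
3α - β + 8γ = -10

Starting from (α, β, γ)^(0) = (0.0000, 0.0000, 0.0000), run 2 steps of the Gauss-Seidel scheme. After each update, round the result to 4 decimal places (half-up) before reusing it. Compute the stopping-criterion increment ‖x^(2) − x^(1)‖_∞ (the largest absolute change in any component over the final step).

Iteration 1:
  α = (10 - (2)·0.0000 - (3)·0.0000) / (9) = 1.1111
  β = (-1 - (-2)·1.1111 - (3)·0.0000) / (6) = 0.2037
  γ = (-10 - (3)·1.1111 - (-1)·0.2037) / (8) = -1.6412
Iteration 2:
  α = (10 - (2)·0.2037 - (3)·-1.6412) / (9) = 1.6129
  β = (-1 - (-2)·1.6129 - (3)·-1.6412) / (6) = 1.1916
  γ = (-10 - (3)·1.6129 - (-1)·1.1916) / (8) = -1.7059
Change: (0.5018, 0.9879, -0.0647) → max |·| = 0.9879

0.9879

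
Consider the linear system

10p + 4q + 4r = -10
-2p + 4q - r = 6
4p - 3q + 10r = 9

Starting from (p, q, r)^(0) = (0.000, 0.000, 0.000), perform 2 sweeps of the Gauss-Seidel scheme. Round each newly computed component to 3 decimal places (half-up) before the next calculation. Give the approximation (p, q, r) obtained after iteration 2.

(-2.040, 0.880, 1.980)

Iteration 1:
  p = (-10 - (4)·0.000 - (4)·0.000) / (10) = -1.000
  q = (6 - (-2)·-1.000 - (-1)·0.000) / (4) = 1.000
  r = (9 - (4)·-1.000 - (-3)·1.000) / (10) = 1.600
Iteration 2:
  p = (-10 - (4)·1.000 - (4)·1.600) / (10) = -2.040
  q = (6 - (-2)·-2.040 - (-1)·1.600) / (4) = 0.880
  r = (9 - (4)·-2.040 - (-3)·0.880) / (10) = 1.980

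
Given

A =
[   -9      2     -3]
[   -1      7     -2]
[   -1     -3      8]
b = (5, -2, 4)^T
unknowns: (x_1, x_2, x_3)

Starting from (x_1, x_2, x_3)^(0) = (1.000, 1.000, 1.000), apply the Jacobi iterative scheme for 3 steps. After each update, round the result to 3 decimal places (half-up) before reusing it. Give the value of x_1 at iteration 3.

Iteration 1:
  x_1 = (5 - (2)·1.000 - (-3)·1.000) / (-9) = -0.667
  x_2 = (-2 - (-1)·1.000 - (-2)·1.000) / (7) = 0.143
  x_3 = (4 - (-1)·1.000 - (-3)·1.000) / (8) = 1.000
Iteration 2:
  x_1 = (5 - (2)·0.143 - (-3)·1.000) / (-9) = -0.857
  x_2 = (-2 - (-1)·-0.667 - (-2)·1.000) / (7) = -0.095
  x_3 = (4 - (-1)·-0.667 - (-3)·0.143) / (8) = 0.470
Iteration 3:
  x_1 = (5 - (2)·-0.095 - (-3)·0.470) / (-9) = -0.733
  x_2 = (-2 - (-1)·-0.857 - (-2)·0.470) / (7) = -0.274
  x_3 = (4 - (-1)·-0.857 - (-3)·-0.095) / (8) = 0.357

-0.733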